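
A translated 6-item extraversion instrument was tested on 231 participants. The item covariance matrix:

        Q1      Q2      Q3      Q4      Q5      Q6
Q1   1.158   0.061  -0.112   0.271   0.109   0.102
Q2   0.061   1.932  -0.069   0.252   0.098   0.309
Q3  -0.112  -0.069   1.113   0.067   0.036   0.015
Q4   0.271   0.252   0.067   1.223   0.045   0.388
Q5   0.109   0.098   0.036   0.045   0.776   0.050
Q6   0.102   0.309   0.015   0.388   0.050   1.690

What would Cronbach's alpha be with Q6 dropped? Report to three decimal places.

Remaining items: Q1, Q2, Q3, Q4, Q5 (k = 5).
sum of item variances = 1.158 + 1.932 + 1.113 + 1.223 + 0.776 = 6.202
σ²_T = 6.202 + 2 × 0.758 = 7.718
α (item deleted) = (5/4)·(1 − 6.202/7.718) = 0.246

α = 0.246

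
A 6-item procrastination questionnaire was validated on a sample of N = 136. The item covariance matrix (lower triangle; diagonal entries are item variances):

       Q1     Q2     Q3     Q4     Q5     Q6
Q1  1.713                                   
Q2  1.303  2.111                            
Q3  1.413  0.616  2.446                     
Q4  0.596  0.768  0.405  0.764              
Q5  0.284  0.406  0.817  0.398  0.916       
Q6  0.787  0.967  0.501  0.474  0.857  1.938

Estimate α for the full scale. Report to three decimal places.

Σσᵢ² = 1.713 + 2.111 + 2.446 + 0.764 + 0.916 + 1.938 = 9.888
Sum of off-diagonal covariances = 10.592
Var(T) = 9.888 + 2 × 10.592 = 31.072
α = (k/(k−1))·(1 − Σσᵢ²/Var(T)) = (6/5)·(1 − 9.888/31.072) = 0.818

α = 0.818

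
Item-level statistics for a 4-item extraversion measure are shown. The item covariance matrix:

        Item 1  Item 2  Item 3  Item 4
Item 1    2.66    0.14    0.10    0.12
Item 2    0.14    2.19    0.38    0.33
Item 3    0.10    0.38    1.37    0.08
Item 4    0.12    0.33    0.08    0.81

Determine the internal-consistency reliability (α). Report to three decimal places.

α = 0.329

Σσ²ᵢ = 2.66 + 2.19 + 1.37 + 0.81 = 7.03
Sum of the distinct covariances = 1.15
Var(T) = 7.03 + 2 × 1.15 = 9.33
α = (k/(k−1))·(1 − Σσ²ᵢ/Var(T)) = (4/3)·(1 − 7.03/9.33) = 0.329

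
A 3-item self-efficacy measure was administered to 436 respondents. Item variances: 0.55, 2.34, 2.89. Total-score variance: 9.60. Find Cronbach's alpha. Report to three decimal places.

α = 0.597

Σσᵢ² = 0.55 + 2.34 + 2.89 = 5.78
α = (k/(k−1))·(1 − Σσᵢ²/σ²_total) = (3/2)·(1 − 5.78/9.60) = 0.597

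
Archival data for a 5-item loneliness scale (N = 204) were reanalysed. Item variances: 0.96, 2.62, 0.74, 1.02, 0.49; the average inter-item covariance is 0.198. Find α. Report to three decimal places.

Σσ²ᵢ = 0.96 + 2.62 + 0.74 + 1.02 + 0.49 = 5.83
Sum of the 10 distinct covariances = 10 × 0.198 = 1.980
σ²_total = Σσ²ᵢ + 2·Σcov = 5.83 + 2 × 1.980 = 9.790
α = (5/4)·(1 − 5.83/9.790) = 0.506

α = 0.506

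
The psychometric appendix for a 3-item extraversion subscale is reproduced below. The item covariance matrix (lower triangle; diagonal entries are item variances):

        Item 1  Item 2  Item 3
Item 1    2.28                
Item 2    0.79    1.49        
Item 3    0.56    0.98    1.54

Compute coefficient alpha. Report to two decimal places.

α = 0.70

ΣVar(i) = 2.28 + 1.49 + 1.54 = 5.31
Sum of the distinct covariances = 2.33
Var(T) = 5.31 + 2 × 2.33 = 9.97
α = (k/(k−1))·(1 − ΣVar(i)/Var(T)) = (3/2)·(1 − 5.31/9.97) = 0.70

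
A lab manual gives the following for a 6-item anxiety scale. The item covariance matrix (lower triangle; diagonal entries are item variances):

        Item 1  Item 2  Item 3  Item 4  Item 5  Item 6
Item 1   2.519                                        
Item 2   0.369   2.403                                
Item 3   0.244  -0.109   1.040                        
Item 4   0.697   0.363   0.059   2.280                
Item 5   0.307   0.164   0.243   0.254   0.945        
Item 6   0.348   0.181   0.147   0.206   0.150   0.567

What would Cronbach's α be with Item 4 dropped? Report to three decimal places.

Remaining items: Item 1, Item 2, Item 3, Item 5, Item 6 (k = 5).
Σσ²ᵢ = 2.519 + 2.403 + 1.040 + 0.945 + 0.567 = 7.474
Var(T) = 7.474 + 2 × 2.044 = 11.562
α (item deleted) = (5/4)·(1 − 7.474/11.562) = 0.442

Cronbach's α = 0.442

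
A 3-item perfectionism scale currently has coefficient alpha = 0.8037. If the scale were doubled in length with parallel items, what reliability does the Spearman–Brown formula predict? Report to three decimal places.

predicted reliability = 0.891

Length factor m = 2
α' = m·α / (1 + (m−1)·α)
   = 2 × 0.8037 / (1 + (2 − 1) × 0.8037)
   = 1.6074 / 1.8037 = 0.891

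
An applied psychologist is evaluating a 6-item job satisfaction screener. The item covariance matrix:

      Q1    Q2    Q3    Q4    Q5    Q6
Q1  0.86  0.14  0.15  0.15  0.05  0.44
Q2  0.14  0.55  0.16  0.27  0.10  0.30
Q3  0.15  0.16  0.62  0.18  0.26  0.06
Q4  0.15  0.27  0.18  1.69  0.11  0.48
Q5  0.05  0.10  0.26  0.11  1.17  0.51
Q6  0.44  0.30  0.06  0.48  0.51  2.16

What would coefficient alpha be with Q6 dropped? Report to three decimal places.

coefficient alpha = 0.489

Remaining items: Q1, Q2, Q3, Q4, Q5 (k = 5).
Σσ²ᵢ = 0.86 + 0.55 + 0.62 + 1.69 + 1.17 = 4.89
Var(T) = 4.89 + 2 × 1.57 = 8.03
α (item deleted) = (5/4)·(1 − 4.89/8.03) = 0.489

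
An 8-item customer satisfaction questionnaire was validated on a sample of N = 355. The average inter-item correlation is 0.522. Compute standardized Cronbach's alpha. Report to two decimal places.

Standardized α = k·r̄ / (1 + (k−1)·r̄) = 8 × 0.522 / (1 + 7 × 0.522)
  = 4.1760 / 4.6540 = 0.90

standardized Cronbach's alpha = 0.90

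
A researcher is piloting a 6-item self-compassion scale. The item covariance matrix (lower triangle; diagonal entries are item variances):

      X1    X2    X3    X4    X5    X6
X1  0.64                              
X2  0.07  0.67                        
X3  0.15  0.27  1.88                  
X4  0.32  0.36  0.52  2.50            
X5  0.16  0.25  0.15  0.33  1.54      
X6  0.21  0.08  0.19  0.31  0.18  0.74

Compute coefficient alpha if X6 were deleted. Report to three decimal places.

coefficient alpha = 0.521

Remaining items: X1, X2, X3, X4, X5 (k = 5).
Σσᵢ² = 0.64 + 0.67 + 1.88 + 2.50 + 1.54 = 7.23
σ²_T = 7.23 + 2 × 2.58 = 12.39
α (item deleted) = (5/4)·(1 − 7.23/12.39) = 0.521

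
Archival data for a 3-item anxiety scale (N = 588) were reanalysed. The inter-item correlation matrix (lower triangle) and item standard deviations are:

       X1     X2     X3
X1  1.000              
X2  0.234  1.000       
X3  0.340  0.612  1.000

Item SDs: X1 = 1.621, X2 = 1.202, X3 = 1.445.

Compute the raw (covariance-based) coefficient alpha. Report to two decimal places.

Σσ²ᵢ = 1.621² + 1.202² + 1.445² = 6.1605
Covariances σ_ij = r_ij · s_i · s_j:
  σ(X1,X2) = 0.234 × 1.621 × 1.202 = 0.4559
  σ(X1,X3) = 0.340 × 1.621 × 1.445 = 0.7964
  σ(X2,X3) = 0.612 × 1.202 × 1.445 = 1.0630
σ²_T = Σσ²ᵢ + 2·Σσ_ij = 6.1605 + 2 × 2.3153 = 10.7911
α = (3/2)·(1 − 6.1605/10.7911) = 0.64

coefficient alpha = 0.64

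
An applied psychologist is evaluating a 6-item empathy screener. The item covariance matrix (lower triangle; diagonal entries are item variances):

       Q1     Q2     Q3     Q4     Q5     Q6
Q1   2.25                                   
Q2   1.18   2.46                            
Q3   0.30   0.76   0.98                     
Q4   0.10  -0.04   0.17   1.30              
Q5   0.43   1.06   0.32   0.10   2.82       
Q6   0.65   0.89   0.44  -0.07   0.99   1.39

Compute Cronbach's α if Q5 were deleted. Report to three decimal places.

α = 0.639

Remaining items: Q1, Q2, Q3, Q4, Q6 (k = 5).
Σσᵢ² = 2.25 + 2.46 + 0.98 + 1.30 + 1.39 = 8.38
total variance = 8.38 + 2 × 4.38 = 17.14
α (item deleted) = (5/4)·(1 − 8.38/17.14) = 0.639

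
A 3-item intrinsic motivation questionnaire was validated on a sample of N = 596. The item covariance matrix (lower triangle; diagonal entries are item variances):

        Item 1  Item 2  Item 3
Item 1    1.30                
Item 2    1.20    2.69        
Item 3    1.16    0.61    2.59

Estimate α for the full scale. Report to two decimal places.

Σσ²ᵢ = 1.30 + 2.69 + 2.59 = 6.58
Σ_{i<j} σ_ij = 2.97
Var(T) = 6.58 + 2 × 2.97 = 12.52
α = (k/(k−1))·(1 − Σσ²ᵢ/Var(T)) = (3/2)·(1 − 6.58/12.52) = 0.71

α = 0.71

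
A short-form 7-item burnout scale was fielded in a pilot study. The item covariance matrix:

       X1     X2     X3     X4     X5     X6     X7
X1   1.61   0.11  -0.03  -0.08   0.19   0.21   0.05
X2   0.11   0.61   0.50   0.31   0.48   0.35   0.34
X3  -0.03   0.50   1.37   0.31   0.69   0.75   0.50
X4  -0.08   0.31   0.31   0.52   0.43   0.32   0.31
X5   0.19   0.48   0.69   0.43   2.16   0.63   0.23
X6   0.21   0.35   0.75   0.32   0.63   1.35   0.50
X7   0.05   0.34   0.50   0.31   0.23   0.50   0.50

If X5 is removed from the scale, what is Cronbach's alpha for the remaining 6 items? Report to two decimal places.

Remaining items: X1, X2, X3, X4, X6, X7 (k = 6).
Σσᵢ² = 1.61 + 0.61 + 1.37 + 0.52 + 1.35 + 0.50 = 5.96
σ²_total = 5.96 + 2 × 4.45 = 14.86
α (item deleted) = (6/5)·(1 − 5.96/14.86) = 0.72

Cronbach's alpha = 0.72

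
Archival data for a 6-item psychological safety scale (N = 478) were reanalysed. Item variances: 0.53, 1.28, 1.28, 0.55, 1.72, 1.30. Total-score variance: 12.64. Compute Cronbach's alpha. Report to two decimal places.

ΣVar(i) = 0.53 + 1.28 + 1.28 + 0.55 + 1.72 + 1.30 = 6.66
α = (k/(k−1))·(1 − ΣVar(i)/σ²_T) = (6/5)·(1 − 6.66/12.64) = 0.57

Cronbach's alpha = 0.57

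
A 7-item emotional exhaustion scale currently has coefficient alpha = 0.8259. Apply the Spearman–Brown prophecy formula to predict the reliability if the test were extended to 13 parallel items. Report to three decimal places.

Length factor m = 13/7 = 1.8571
α' = m·α / (1 + (m−1)·α)
   = 13/7 × 0.8259 / (1 + (13/7 − 1) × 0.8259)
   = 1.5338 / 1.7079 = 0.898

predicted reliability = 0.898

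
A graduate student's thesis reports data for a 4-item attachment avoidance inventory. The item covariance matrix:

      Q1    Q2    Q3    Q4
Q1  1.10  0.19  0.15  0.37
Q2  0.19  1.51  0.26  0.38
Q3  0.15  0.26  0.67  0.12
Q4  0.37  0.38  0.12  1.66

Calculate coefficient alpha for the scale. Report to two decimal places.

ΣVar(i) = 1.10 + 1.51 + 0.67 + 1.66 = 4.94
Σ_{i<j} σ_ij = 1.47
σ²_total = 4.94 + 2 × 1.47 = 7.88
α = (k/(k−1))·(1 − ΣVar(i)/σ²_total) = (4/3)·(1 − 4.94/7.88) = 0.50

coefficient alpha = 0.50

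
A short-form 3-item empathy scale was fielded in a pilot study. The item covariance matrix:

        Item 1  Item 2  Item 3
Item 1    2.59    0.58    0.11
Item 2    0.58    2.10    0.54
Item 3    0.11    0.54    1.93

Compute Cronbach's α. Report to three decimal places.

Σσ²ᵢ = 2.59 + 2.10 + 1.93 = 6.62
Σ_{i<j} σ_ij = 1.23
total variance = 6.62 + 2 × 1.23 = 9.08
α = (k/(k−1))·(1 − Σσ²ᵢ/total variance) = (3/2)·(1 − 6.62/9.08) = 0.406

Cronbach's α = 0.406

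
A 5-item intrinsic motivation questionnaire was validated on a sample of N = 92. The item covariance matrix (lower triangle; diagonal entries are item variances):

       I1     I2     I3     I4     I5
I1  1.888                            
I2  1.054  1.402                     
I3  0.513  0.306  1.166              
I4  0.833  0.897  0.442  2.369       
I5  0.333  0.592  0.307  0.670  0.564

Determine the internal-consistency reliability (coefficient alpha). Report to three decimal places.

α = 0.771

ΣVar(i) = 1.888 + 1.402 + 1.166 + 2.369 + 0.564 = 7.389
Sum of the distinct covariances = 5.947
total variance = 7.389 + 2 × 5.947 = 19.283
α = (k/(k−1))·(1 − ΣVar(i)/total variance) = (5/4)·(1 − 7.389/19.283) = 0.771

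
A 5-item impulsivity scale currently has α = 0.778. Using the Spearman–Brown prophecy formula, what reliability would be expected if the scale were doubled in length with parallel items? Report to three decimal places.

Length factor m = 2
α' = m·α / (1 + (m−1)·α)
   = 2 × 0.778 / (1 + (2 − 1) × 0.778)
   = 1.5560 / 1.7780 = 0.875

predicted reliability = 0.875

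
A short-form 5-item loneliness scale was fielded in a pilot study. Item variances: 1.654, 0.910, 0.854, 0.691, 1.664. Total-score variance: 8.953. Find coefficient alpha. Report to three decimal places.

coefficient alpha = 0.444

Σσᵢ² = 1.654 + 0.910 + 0.854 + 0.691 + 1.664 = 5.773
α = (k/(k−1))·(1 − Σσᵢ²/σ²_total) = (5/4)·(1 − 5.773/8.953) = 0.444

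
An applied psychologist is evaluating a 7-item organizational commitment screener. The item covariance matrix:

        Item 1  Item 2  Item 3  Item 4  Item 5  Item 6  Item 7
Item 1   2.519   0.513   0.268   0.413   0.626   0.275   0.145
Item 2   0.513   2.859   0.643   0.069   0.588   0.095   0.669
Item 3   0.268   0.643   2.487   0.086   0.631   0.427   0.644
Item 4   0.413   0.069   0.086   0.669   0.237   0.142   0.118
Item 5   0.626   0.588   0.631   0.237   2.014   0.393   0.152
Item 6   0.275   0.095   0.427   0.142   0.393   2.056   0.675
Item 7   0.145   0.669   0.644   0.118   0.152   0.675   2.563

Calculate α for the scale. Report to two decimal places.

α = 0.59

Σσ²ᵢ = 2.519 + 2.859 + 2.487 + 0.669 + 2.014 + 2.056 + 2.563 = 15.167
Sum of off-diagonal covariances = 7.809
σ²_total = 15.167 + 2 × 7.809 = 30.785
α = (k/(k−1))·(1 − Σσ²ᵢ/σ²_total) = (7/6)·(1 − 15.167/30.785) = 0.59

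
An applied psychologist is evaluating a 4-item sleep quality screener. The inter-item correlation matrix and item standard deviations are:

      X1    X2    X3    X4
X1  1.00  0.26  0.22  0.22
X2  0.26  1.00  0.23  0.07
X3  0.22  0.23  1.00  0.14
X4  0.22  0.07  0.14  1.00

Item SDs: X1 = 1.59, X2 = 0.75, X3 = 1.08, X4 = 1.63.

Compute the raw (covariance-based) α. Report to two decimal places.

Σσ²ᵢ = 1.59² + 0.75² + 1.08² + 1.63² = 6.9139
Covariances σ_ij = r_ij · s_i · s_j:
  σ(X1,X2) = 0.26 × 1.59 × 0.75 = 0.3101
  σ(X1,X3) = 0.22 × 1.59 × 1.08 = 0.3778
  σ(X1,X4) = 0.22 × 1.59 × 1.63 = 0.5702
  σ(X2,X3) = 0.23 × 0.75 × 1.08 = 0.1863
  σ(X2,X4) = 0.07 × 0.75 × 1.63 = 0.0856
  σ(X3,X4) = 0.14 × 1.08 × 1.63 = 0.2465
σ²_T = Σσ²ᵢ + 2·Σσ_ij = 6.9139 + 2 × 1.7765 = 10.4669
α = (4/3)·(1 − 6.9139/10.4669) = 0.45

α = 0.45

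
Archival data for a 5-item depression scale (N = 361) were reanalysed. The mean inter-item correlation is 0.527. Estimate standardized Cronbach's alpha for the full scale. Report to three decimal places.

Standardized α = k·r̄ / (1 + (k−1)·r̄) = 5 × 0.527 / (1 + 4 × 0.527)
  = 2.6350 / 3.1080 = 0.848

standardized Cronbach's alpha = 0.848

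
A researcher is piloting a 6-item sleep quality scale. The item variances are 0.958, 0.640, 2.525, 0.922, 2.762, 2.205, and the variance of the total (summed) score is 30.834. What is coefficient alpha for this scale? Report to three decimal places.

α = 0.810

sum of item variances = 0.958 + 0.640 + 2.525 + 0.922 + 2.762 + 2.205 = 10.012
α = (k/(k−1))·(1 − sum of item variances/Var(T)) = (6/5)·(1 − 10.012/30.834) = 0.810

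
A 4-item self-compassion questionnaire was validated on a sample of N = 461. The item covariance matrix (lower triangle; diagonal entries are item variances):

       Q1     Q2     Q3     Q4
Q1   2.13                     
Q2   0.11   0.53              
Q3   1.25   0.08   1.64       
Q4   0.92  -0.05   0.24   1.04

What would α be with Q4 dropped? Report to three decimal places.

α = 0.602

Remaining items: Q1, Q2, Q3 (k = 3).
Σσ²ᵢ = 2.13 + 0.53 + 1.64 = 4.30
Var(T) = 4.30 + 2 × 1.44 = 7.18
α (item deleted) = (3/2)·(1 − 4.30/7.18) = 0.602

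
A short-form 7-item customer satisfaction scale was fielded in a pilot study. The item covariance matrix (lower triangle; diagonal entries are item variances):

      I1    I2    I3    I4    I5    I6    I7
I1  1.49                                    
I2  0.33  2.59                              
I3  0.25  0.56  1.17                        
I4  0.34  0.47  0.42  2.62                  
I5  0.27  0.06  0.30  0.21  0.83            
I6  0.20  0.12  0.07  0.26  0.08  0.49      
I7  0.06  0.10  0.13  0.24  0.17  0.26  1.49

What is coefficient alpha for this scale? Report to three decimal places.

Σσᵢ² = 1.49 + 2.59 + 1.17 + 2.62 + 0.83 + 0.49 + 1.49 = 10.68
Sum of the distinct covariances = 4.90
Var(T) = 10.68 + 2 × 4.90 = 20.48
α = (k/(k−1))·(1 − Σσᵢ²/Var(T)) = (7/6)·(1 − 10.68/20.48) = 0.558

α = 0.558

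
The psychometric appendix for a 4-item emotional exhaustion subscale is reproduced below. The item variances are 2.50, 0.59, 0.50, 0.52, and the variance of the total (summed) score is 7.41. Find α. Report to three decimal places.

α = 0.594

Σσᵢ² = 2.50 + 0.59 + 0.50 + 0.52 = 4.11
α = (k/(k−1))·(1 − Σσᵢ²/σ²_total) = (4/3)·(1 − 4.11/7.41) = 0.594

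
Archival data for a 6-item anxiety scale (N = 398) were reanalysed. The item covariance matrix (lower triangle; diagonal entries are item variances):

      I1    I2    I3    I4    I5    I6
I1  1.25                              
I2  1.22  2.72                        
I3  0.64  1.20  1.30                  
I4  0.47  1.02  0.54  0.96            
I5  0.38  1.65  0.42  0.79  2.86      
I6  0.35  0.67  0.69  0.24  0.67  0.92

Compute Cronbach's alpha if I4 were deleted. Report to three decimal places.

Cronbach's alpha = 0.794

Remaining items: I1, I2, I3, I5, I6 (k = 5).
ΣVar(i) = 1.25 + 2.72 + 1.30 + 2.86 + 0.92 = 9.05
σ²_total = 9.05 + 2 × 7.89 = 24.83
α (item deleted) = (5/4)·(1 − 9.05/24.83) = 0.794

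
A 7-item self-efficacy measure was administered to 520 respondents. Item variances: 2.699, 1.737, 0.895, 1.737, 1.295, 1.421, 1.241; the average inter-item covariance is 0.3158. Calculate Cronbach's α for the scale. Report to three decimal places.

ΣVar(i) = 2.699 + 1.737 + 0.895 + 1.737 + 1.295 + 1.421 + 1.241 = 11.025
Sum of the 21 distinct covariances = 21 × 0.3158 = 6.6318
total variance = ΣVar(i) + 2·Σcov = 11.025 + 2 × 6.6318 = 24.2886
α = (7/6)·(1 − 11.025/24.2886) = 0.637

α = 0.637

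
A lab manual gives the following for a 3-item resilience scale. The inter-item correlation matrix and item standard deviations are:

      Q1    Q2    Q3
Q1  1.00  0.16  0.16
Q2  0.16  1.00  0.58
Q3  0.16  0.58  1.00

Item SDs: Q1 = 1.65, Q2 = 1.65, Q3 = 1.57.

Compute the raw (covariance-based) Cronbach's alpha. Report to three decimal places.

α = 0.559

Σσ²ᵢ = 1.65² + 1.65² + 1.57² = 7.9099
Covariances σ_ij = r_ij · s_i · s_j:
  σ(Q1,Q2) = 0.16 × 1.65 × 1.65 = 0.4356
  σ(Q1,Q3) = 0.16 × 1.65 × 1.57 = 0.4145
  σ(Q2,Q3) = 0.58 × 1.65 × 1.57 = 1.5025
σ²_T = Σσ²ᵢ + 2·Σσ_ij = 7.9099 + 2 × 2.3526 = 12.6151
α = (3/2)·(1 − 7.9099/12.6151) = 0.559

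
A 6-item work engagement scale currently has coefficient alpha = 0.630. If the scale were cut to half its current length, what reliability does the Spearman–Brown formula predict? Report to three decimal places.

Length factor m = 1/2
α' = m·α / (1 − (1−m)·α)
   = 1/2 × 0.630 / (1 − (1 − 1/2) × 0.630)
   = 0.3150 / 0.6850 = 0.460

predicted reliability = 0.460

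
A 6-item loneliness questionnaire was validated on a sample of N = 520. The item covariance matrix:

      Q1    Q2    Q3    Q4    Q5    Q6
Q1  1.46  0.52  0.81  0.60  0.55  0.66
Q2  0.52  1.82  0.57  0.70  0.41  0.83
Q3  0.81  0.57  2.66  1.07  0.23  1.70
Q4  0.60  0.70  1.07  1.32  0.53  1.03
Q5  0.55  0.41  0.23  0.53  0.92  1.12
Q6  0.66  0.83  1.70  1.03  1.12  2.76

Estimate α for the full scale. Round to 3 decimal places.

α = 0.809

Σσᵢ² = 1.46 + 1.82 + 2.66 + 1.32 + 0.92 + 2.76 = 10.94
Σ_{i<j} σ_ij = 11.33
total variance = 10.94 + 2 × 11.33 = 33.60
α = (k/(k−1))·(1 − Σσᵢ²/total variance) = (6/5)·(1 − 10.94/33.60) = 0.809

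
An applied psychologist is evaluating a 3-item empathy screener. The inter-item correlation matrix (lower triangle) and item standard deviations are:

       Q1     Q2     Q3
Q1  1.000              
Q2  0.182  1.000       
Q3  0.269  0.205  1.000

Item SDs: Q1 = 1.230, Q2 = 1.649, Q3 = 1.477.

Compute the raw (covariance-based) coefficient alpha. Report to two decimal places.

Σσ²ᵢ = 1.230² + 1.649² + 1.477² = 6.4136
Covariances σ_ij = r_ij · s_i · s_j:
  σ(Q1,Q2) = 0.182 × 1.230 × 1.649 = 0.3691
  σ(Q1,Q3) = 0.269 × 1.230 × 1.477 = 0.4887
  σ(Q2,Q3) = 0.205 × 1.649 × 1.477 = 0.4993
σ²_T = Σσ²ᵢ + 2·Σσ_ij = 6.4136 + 2 × 1.3571 = 9.1278
α = (3/2)·(1 − 6.4136/9.1278) = 0.45

α = 0.45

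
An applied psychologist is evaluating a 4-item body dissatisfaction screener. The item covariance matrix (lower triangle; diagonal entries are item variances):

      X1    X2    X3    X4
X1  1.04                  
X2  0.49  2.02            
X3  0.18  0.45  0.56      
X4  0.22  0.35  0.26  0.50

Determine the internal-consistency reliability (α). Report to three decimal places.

α = 0.648

ΣVar(i) = 1.04 + 2.02 + 0.56 + 0.50 = 4.12
Sum of the distinct covariances = 1.95
Var(T) = 4.12 + 2 × 1.95 = 8.02
α = (k/(k−1))·(1 − ΣVar(i)/Var(T)) = (4/3)·(1 − 4.12/8.02) = 0.648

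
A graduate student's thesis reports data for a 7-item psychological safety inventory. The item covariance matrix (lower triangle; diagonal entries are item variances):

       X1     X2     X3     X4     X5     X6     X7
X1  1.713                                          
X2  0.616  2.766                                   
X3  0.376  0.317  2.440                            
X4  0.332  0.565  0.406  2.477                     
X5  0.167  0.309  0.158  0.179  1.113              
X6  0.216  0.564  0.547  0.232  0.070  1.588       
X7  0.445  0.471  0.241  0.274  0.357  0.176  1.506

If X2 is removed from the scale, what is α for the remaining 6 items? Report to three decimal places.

α = 0.522

Remaining items: X1, X3, X4, X5, X6, X7 (k = 6).
ΣVar(i) = 1.713 + 2.440 + 2.477 + 1.113 + 1.588 + 1.506 = 10.837
σ²_total = 10.837 + 2 × 4.176 = 19.189
α (item deleted) = (6/5)·(1 − 10.837/19.189) = 0.522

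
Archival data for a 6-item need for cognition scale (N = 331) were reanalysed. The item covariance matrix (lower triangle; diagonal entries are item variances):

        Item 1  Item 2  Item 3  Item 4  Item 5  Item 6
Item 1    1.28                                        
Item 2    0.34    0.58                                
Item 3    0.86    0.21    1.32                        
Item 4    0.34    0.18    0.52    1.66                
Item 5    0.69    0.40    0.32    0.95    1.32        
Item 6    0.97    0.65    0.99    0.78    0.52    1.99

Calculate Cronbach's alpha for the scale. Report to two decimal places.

α = 0.82

ΣVar(i) = 1.28 + 0.58 + 1.32 + 1.66 + 1.32 + 1.99 = 8.15
Σ_{i<j} σ_ij = 8.72
Var(T) = 8.15 + 2 × 8.72 = 25.59
α = (k/(k−1))·(1 − ΣVar(i)/Var(T)) = (6/5)·(1 − 8.15/25.59) = 0.82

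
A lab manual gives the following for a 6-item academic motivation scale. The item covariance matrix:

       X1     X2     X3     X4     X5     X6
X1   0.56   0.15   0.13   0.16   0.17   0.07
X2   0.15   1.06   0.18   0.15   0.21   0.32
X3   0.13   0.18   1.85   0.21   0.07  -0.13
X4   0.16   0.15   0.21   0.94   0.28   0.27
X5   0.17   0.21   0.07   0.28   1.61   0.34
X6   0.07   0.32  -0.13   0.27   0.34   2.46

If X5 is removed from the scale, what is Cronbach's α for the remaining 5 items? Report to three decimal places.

Remaining items: X1, X2, X3, X4, X6 (k = 5).
sum of item variances = 0.56 + 1.06 + 1.85 + 0.94 + 2.46 = 6.87
Var(T) = 6.87 + 2 × 1.51 = 9.89
α (item deleted) = (5/4)·(1 − 6.87/9.89) = 0.382

Cronbach's α = 0.382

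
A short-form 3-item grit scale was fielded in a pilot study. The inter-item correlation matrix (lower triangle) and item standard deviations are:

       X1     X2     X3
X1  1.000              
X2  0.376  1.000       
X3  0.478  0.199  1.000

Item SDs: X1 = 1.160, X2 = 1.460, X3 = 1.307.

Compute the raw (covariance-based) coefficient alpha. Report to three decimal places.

α = 0.603

Σσ²ᵢ = 1.160² + 1.460² + 1.307² = 5.1854
Covariances σ_ij = r_ij · s_i · s_j:
  σ(X1,X2) = 0.376 × 1.160 × 1.460 = 0.6368
  σ(X1,X3) = 0.478 × 1.160 × 1.307 = 0.7247
  σ(X2,X3) = 0.199 × 1.460 × 1.307 = 0.3797
σ²_T = Σσ²ᵢ + 2·Σσ_ij = 5.1854 + 2 × 1.7412 = 8.6678
α = (3/2)·(1 − 5.1854/8.6678) = 0.603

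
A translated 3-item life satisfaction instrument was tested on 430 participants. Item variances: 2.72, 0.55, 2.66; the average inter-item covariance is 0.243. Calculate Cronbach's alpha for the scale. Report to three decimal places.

Σσᵢ² = 2.72 + 0.55 + 2.66 = 5.93
Sum of the 3 distinct covariances = 3 × 0.243 = 0.729
Var(T) = Σσᵢ² + 2·Σcov = 5.93 + 2 × 0.729 = 7.388
α = (3/2)·(1 − 5.93/7.388) = 0.296

α = 0.296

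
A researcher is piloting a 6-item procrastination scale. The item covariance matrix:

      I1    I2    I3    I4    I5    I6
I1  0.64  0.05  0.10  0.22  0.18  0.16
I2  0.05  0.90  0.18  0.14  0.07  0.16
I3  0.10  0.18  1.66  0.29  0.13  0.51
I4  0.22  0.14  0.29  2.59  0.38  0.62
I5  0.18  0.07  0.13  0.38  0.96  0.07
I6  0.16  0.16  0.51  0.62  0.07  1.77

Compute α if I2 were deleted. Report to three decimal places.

Remaining items: I1, I3, I4, I5, I6 (k = 5).
Σσᵢ² = 0.64 + 1.66 + 2.59 + 0.96 + 1.77 = 7.62
σ²_T = 7.62 + 2 × 2.66 = 12.94
α (item deleted) = (5/4)·(1 − 7.62/12.94) = 0.514

α = 0.514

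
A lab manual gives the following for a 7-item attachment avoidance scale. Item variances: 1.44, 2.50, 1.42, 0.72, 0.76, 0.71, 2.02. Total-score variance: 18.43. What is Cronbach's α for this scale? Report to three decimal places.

Σσ²ᵢ = 1.44 + 2.50 + 1.42 + 0.72 + 0.76 + 0.71 + 2.02 = 9.57
α = (k/(k−1))·(1 − Σσ²ᵢ/σ²_total) = (7/6)·(1 − 9.57/18.43) = 0.561

α = 0.561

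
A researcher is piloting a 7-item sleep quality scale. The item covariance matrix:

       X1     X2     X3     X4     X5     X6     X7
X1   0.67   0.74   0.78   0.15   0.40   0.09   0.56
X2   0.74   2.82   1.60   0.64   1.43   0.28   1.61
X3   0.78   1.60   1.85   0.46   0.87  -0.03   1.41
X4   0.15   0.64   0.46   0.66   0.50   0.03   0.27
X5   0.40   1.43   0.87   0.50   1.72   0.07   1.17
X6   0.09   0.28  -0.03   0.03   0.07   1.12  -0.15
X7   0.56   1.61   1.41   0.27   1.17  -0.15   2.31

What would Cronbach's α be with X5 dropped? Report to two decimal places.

α = 0.77

Remaining items: X1, X2, X3, X4, X6, X7 (k = 6).
ΣVar(i) = 0.67 + 2.82 + 1.85 + 0.66 + 1.12 + 2.31 = 9.43
Var(T) = 9.43 + 2 × 8.44 = 26.31
α (item deleted) = (6/5)·(1 − 9.43/26.31) = 0.77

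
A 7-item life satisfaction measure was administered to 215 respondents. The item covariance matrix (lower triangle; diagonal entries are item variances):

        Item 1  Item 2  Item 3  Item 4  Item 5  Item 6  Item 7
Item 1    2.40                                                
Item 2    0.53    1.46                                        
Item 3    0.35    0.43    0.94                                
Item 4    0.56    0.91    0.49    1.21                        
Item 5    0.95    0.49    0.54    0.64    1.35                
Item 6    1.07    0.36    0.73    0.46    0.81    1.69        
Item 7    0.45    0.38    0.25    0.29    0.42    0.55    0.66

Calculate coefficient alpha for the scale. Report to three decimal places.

Σσ²ᵢ = 2.40 + 1.46 + 0.94 + 1.21 + 1.35 + 1.69 + 0.66 = 9.71
Sum of the distinct covariances = 11.66
σ²_T = 9.71 + 2 × 11.66 = 33.03
α = (k/(k−1))·(1 − Σσ²ᵢ/σ²_T) = (7/6)·(1 − 9.71/33.03) = 0.824

coefficient alpha = 0.824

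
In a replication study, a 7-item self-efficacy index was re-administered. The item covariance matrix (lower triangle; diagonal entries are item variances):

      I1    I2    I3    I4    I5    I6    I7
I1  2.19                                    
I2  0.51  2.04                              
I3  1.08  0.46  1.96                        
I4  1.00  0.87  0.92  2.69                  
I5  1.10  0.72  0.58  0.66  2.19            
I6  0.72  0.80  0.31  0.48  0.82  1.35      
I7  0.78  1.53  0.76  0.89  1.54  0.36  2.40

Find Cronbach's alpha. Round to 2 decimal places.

sum of item variances = 2.19 + 2.04 + 1.96 + 2.69 + 2.19 + 1.35 + 2.40 = 14.82
Σ_{i<j} σ_ij = 16.89
σ²_T = 14.82 + 2 × 16.89 = 48.60
α = (k/(k−1))·(1 − sum of item variances/σ²_T) = (7/6)·(1 − 14.82/48.60) = 0.81

α = 0.81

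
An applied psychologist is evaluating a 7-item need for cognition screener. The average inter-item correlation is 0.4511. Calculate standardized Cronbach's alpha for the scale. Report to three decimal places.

standardized Cronbach's alpha = 0.852

Standardized α = k·r̄ / (1 + (k−1)·r̄) = 7 × 0.4511 / (1 + 6 × 0.4511)
  = 3.1577 / 3.7066 = 0.852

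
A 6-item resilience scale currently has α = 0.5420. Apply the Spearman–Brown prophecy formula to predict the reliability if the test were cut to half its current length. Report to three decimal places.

predicted reliability = 0.372

Length factor m = 1/2
α' = m·α / (1 − (1−m)·α)
   = 1/2 × 0.5420 / (1 − (1 − 1/2) × 0.5420)
   = 0.2710 / 0.7290 = 0.372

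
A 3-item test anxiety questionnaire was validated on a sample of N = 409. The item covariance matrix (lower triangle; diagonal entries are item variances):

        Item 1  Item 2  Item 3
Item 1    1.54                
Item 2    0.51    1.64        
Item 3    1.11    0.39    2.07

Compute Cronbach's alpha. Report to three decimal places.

α = 0.650

sum of item variances = 1.54 + 1.64 + 2.07 = 5.25
Sum of off-diagonal covariances = 2.01
σ²_T = 5.25 + 2 × 2.01 = 9.27
α = (k/(k−1))·(1 − sum of item variances/σ²_T) = (3/2)·(1 − 5.25/9.27) = 0.650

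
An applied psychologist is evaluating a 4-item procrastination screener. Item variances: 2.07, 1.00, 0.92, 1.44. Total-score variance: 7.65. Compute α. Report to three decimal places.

α = 0.387

Σσ²ᵢ = 2.07 + 1.00 + 0.92 + 1.44 = 5.43
α = (k/(k−1))·(1 − Σσ²ᵢ/total variance) = (4/3)·(1 − 5.43/7.65) = 0.387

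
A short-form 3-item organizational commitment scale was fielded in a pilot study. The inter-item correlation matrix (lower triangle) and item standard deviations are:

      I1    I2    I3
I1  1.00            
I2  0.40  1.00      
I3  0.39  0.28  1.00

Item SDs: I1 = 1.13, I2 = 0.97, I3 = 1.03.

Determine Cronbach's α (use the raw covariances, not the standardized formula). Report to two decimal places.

Cronbach's α = 0.63

Σσ²ᵢ = 1.13² + 0.97² + 1.03² = 3.2787
Covariances σ_ij = r_ij · s_i · s_j:
  σ(I1,I2) = 0.40 × 1.13 × 0.97 = 0.4384
  σ(I1,I3) = 0.39 × 1.13 × 1.03 = 0.4539
  σ(I2,I3) = 0.28 × 0.97 × 1.03 = 0.2797
σ²_T = Σσ²ᵢ + 2·Σσ_ij = 3.2787 + 2 × 1.1720 = 5.6227
α = (3/2)·(1 − 3.2787/5.6227) = 0.63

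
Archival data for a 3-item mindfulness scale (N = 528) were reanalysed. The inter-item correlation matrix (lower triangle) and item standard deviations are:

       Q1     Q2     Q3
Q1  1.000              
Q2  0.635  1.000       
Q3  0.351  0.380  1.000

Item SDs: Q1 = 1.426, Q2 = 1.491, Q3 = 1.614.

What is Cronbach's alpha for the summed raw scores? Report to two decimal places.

α = 0.71

Σσ²ᵢ = 1.426² + 1.491² + 1.614² = 6.8616
Covariances σ_ij = r_ij · s_i · s_j:
  σ(Q1,Q2) = 0.635 × 1.426 × 1.491 = 1.3501
  σ(Q1,Q3) = 0.351 × 1.426 × 1.614 = 0.8078
  σ(Q2,Q3) = 0.380 × 1.491 × 1.614 = 0.9145
σ²_T = Σσ²ᵢ + 2·Σσ_ij = 6.8616 + 2 × 3.0724 = 13.0064
α = (3/2)·(1 − 6.8616/13.0064) = 0.71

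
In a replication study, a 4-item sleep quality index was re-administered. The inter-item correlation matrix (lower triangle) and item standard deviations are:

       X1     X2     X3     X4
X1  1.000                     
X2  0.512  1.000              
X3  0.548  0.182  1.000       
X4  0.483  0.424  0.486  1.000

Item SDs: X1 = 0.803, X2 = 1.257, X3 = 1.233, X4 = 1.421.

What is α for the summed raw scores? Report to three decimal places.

α = 0.731

Σσ²ᵢ = 0.803² + 1.257² + 1.233² + 1.421² = 5.7644
Covariances σ_ij = r_ij · s_i · s_j:
  σ(X1,X2) = 0.512 × 0.803 × 1.257 = 0.5168
  σ(X1,X3) = 0.548 × 0.803 × 1.233 = 0.5426
  σ(X1,X4) = 0.483 × 0.803 × 1.421 = 0.5511
  σ(X2,X3) = 0.182 × 1.257 × 1.233 = 0.2821
  σ(X2,X4) = 0.424 × 1.257 × 1.421 = 0.7573
  σ(X3,X4) = 0.486 × 1.233 × 1.421 = 0.8515
σ²_T = Σσ²ᵢ + 2·Σσ_ij = 5.7644 + 2 × 3.5014 = 12.7672
α = (4/3)·(1 − 5.7644/12.7672) = 0.731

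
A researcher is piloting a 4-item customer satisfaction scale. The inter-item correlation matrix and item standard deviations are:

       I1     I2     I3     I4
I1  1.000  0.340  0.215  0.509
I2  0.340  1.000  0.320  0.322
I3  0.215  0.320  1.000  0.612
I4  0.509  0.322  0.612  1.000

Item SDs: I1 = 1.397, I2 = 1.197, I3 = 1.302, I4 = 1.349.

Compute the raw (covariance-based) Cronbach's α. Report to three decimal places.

α = 0.717

Σσ²ᵢ = 1.397² + 1.197² + 1.302² + 1.349² = 6.8994
Covariances σ_ij = r_ij · s_i · s_j:
  σ(I1,I2) = 0.340 × 1.397 × 1.197 = 0.5686
  σ(I1,I3) = 0.215 × 1.397 × 1.302 = 0.3911
  σ(I1,I4) = 0.509 × 1.397 × 1.349 = 0.9592
  σ(I2,I3) = 0.320 × 1.197 × 1.302 = 0.4987
  σ(I2,I4) = 0.322 × 1.197 × 1.349 = 0.5200
  σ(I3,I4) = 0.612 × 1.302 × 1.349 = 1.0749
σ²_T = Σσ²ᵢ + 2·Σσ_ij = 6.8994 + 2 × 4.0125 = 14.9244
α = (4/3)·(1 − 6.8994/14.9244) = 0.717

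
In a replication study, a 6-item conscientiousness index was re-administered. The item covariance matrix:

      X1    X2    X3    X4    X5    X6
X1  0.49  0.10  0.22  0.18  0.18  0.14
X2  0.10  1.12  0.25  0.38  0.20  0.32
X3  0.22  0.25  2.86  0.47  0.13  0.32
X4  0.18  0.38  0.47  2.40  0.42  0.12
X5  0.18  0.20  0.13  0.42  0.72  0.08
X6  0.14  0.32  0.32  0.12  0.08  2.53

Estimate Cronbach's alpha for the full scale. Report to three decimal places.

Σσᵢ² = 0.49 + 1.12 + 2.86 + 2.40 + 0.72 + 2.53 = 10.12
Σ_{i<j} σ_ij = 3.51
σ²_T = 10.12 + 2 × 3.51 = 17.14
α = (k/(k−1))·(1 − Σσᵢ²/σ²_T) = (6/5)·(1 − 10.12/17.14) = 0.491

α = 0.491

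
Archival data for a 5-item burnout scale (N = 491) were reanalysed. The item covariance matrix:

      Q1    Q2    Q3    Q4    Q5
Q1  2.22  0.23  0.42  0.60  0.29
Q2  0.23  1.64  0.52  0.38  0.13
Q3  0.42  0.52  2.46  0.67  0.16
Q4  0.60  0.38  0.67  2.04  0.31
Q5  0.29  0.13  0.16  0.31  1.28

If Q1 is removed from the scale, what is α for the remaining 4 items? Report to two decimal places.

Remaining items: Q2, Q3, Q4, Q5 (k = 4).
ΣVar(i) = 1.64 + 2.46 + 2.04 + 1.28 = 7.42
total variance = 7.42 + 2 × 2.17 = 11.76
α (item deleted) = (4/3)·(1 − 7.42/11.76) = 0.49

α = 0.49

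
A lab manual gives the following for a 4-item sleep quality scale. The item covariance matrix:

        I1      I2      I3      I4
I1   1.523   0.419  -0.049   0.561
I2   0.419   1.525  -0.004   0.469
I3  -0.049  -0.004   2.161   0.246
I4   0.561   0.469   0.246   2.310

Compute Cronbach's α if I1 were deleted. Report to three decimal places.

α = 0.288

Remaining items: I2, I3, I4 (k = 3).
Σσᵢ² = 1.525 + 2.161 + 2.310 = 5.996
Var(T) = 5.996 + 2 × 0.711 = 7.418
α (item deleted) = (3/2)·(1 − 5.996/7.418) = 0.288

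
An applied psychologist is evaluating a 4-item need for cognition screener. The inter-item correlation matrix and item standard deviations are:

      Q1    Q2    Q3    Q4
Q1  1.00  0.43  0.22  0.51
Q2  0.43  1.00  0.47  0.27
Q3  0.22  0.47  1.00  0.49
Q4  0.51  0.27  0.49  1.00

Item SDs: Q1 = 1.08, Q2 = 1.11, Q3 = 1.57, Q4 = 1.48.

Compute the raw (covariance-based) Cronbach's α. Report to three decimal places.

Cronbach's α = 0.717

Σσ²ᵢ = 1.08² + 1.11² + 1.57² + 1.48² = 7.0538
Covariances σ_ij = r_ij · s_i · s_j:
  σ(Q1,Q2) = 0.43 × 1.08 × 1.11 = 0.5155
  σ(Q1,Q3) = 0.22 × 1.08 × 1.57 = 0.3730
  σ(Q1,Q4) = 0.51 × 1.08 × 1.48 = 0.8152
  σ(Q2,Q3) = 0.47 × 1.11 × 1.57 = 0.8191
  σ(Q2,Q4) = 0.27 × 1.11 × 1.48 = 0.4436
  σ(Q3,Q4) = 0.49 × 1.57 × 1.48 = 1.1386
σ²_T = Σσ²ᵢ + 2·Σσ_ij = 7.0538 + 2 × 4.1050 = 15.2638
α = (4/3)·(1 − 7.0538/15.2638) = 0.717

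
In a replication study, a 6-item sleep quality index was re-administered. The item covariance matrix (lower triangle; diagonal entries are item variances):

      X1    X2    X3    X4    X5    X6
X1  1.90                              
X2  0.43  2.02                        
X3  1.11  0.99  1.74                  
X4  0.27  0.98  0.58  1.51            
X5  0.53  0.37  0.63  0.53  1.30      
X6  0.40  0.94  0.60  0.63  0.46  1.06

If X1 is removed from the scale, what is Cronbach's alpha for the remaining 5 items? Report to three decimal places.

α = 0.797

Remaining items: X2, X3, X4, X5, X6 (k = 5).
sum of item variances = 2.02 + 1.74 + 1.51 + 1.30 + 1.06 = 7.63
σ²_total = 7.63 + 2 × 6.71 = 21.05
α (item deleted) = (5/4)·(1 − 7.63/21.05) = 0.797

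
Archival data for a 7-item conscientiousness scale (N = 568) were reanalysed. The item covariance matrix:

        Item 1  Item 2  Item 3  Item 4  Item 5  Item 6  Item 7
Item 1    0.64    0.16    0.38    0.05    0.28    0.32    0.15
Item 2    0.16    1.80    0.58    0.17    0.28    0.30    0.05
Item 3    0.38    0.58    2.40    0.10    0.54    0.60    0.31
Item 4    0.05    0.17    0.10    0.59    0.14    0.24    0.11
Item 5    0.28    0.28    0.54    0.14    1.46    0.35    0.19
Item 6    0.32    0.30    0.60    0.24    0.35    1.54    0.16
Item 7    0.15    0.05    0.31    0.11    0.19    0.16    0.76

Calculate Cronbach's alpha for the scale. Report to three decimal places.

Σσᵢ² = 0.64 + 1.80 + 2.40 + 0.59 + 1.46 + 1.54 + 0.76 = 9.19
Σ_{i<j} σ_ij = 5.46
σ²_T = 9.19 + 2 × 5.46 = 20.11
α = (k/(k−1))·(1 − Σσᵢ²/σ²_T) = (7/6)·(1 − 9.19/20.11) = 0.634

α = 0.634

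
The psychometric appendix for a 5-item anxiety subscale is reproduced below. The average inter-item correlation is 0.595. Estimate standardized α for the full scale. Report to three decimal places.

Standardized α = k·r̄ / (1 + (k−1)·r̄) = 5 × 0.595 / (1 + 4 × 0.595)
  = 2.9750 / 3.3800 = 0.880

α = 0.880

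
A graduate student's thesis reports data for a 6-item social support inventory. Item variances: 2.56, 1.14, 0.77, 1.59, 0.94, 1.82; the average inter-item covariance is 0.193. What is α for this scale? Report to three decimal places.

α = 0.476

Σσ²ᵢ = 2.56 + 1.14 + 0.77 + 1.59 + 0.94 + 1.82 = 8.82
Sum of the 15 distinct covariances = 15 × 0.193 = 2.895
σ²_total = Σσ²ᵢ + 2·Σcov = 8.82 + 2 × 2.895 = 14.610
α = (6/5)·(1 − 8.82/14.610) = 0.476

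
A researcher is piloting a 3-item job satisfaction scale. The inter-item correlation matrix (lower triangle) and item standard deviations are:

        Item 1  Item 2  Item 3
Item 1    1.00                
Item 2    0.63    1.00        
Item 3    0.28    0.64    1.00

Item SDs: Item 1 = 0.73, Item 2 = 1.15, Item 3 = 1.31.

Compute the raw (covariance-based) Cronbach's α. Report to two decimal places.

Cronbach's α = 0.74

Σσ²ᵢ = 0.73² + 1.15² + 1.31² = 3.5715
Covariances σ_ij = r_ij · s_i · s_j:
  σ(Item 1,Item 2) = 0.63 × 0.73 × 1.15 = 0.5289
  σ(Item 1,Item 3) = 0.28 × 0.73 × 1.31 = 0.2678
  σ(Item 2,Item 3) = 0.64 × 1.15 × 1.31 = 0.9642
σ²_T = Σσ²ᵢ + 2·Σσ_ij = 3.5715 + 2 × 1.7609 = 7.0933
α = (3/2)·(1 − 3.5715/7.0933) = 0.74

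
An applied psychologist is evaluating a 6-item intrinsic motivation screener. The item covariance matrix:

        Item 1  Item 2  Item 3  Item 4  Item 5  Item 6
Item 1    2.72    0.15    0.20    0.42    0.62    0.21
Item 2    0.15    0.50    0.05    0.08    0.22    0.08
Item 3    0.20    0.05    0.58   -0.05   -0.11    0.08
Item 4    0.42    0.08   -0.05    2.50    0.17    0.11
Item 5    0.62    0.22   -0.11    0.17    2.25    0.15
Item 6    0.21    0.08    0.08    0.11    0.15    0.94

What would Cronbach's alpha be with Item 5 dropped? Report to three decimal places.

Remaining items: Item 1, Item 2, Item 3, Item 4, Item 6 (k = 5).
Σσᵢ² = 2.72 + 0.50 + 0.58 + 2.50 + 0.94 = 7.24
Var(T) = 7.24 + 2 × 1.33 = 9.90
α (item deleted) = (5/4)·(1 − 7.24/9.90) = 0.336

α = 0.336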